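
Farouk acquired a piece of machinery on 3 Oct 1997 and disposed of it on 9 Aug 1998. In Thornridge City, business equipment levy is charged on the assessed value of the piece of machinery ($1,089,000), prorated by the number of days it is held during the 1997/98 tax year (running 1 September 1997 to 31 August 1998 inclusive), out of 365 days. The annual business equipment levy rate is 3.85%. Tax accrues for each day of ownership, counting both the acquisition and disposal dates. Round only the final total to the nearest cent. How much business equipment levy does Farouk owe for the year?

$35,723.68

Days held (3 Oct 1997 – 9 Aug 1998): 311 out of 365
Tax = $1,089,000 × 3.85% × 311/365 = $35,723.6753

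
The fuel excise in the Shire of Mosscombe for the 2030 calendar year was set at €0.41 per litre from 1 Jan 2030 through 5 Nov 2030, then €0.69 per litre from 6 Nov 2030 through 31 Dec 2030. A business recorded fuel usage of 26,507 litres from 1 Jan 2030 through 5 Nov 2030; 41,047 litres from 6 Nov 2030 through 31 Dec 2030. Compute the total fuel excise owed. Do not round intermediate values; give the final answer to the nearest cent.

1 Jan – 5 Nov 2030: 26,507 litres at €0.41/litre → €10867.87
6 Nov – 31 Dec 2030: 41,047 litres at €0.69/litre → €28322.43

€39190.30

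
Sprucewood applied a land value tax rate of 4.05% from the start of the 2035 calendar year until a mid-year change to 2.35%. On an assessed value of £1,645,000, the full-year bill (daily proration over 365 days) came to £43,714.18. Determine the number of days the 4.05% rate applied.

Let d = days at the first rate; then 365 − d days at the second rate.
£1,645,000 × [4.05%·d + 2.35%·(365−d)] / 365 = £43,714.18
Solving gives d = 66, so the new rate took effect on 8 March 2035.

66 days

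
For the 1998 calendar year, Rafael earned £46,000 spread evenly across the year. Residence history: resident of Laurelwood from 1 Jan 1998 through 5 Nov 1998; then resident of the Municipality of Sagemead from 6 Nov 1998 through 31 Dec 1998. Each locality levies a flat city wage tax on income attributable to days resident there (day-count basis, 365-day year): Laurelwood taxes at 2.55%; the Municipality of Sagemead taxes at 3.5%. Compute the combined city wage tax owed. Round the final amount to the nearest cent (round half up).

£1,240.05

Laurelwood, 1 Jan – 5 Nov 1998: 309 days → £46,000 × 2.55% × 309/365 = £993.0329
The Municipality of Sagemead, 6 Nov – 31 Dec 1998: 56 days → £46,000 × 3.5% × 56/365 = £247.0137
Total = £1,240.0466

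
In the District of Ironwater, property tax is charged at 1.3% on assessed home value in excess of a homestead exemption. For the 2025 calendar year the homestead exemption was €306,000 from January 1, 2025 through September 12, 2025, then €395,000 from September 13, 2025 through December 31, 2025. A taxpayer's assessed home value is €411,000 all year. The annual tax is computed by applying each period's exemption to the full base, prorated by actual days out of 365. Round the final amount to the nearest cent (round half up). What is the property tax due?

€1,016.32

January 1 – September 12, 2025: 255 days, exemption €306,000 → (€411,000 − €306,000) × 1.3% × 255/365 = €953.6301
September 13 – December 31, 2025: 110 days, exemption €395,000 → (€411,000 − €395,000) × 1.3% × 110/365 = €62.6849
Total = €1,016.3151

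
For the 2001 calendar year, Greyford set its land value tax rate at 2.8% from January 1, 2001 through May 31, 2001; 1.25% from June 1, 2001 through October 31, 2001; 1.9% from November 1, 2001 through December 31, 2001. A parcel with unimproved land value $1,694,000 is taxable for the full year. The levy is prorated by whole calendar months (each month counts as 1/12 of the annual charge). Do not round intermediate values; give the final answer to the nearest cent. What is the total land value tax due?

$33,950.58

January 1 – May 31, 2001: 5 months at 2.8% → $1,694,000 × 2.8% × 5/12 = $19,763.3333
June 1 – October 31, 2001: 5 months at 1.25% → $1,694,000 × 1.25% × 5/12 = $8,822.9167
November 1 – December 31, 2001: 2 months at 1.9% → $1,694,000 × 1.9% × 2/12 = $5,364.3333
Total = $33,950.5833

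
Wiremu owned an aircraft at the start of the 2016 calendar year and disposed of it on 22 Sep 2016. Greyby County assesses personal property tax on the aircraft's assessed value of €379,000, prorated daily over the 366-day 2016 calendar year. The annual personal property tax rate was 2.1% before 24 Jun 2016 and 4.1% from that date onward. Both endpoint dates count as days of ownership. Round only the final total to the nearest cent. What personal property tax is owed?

1 Jan – 23 Jun 2016: 175 days at 2.1% → €379,000 × 2.1% × 175/366 = €3,805.5328
24 Jun – 22 Sep 2016: 91 days at 4.1% → €379,000 × 4.1% × 91/366 = €3,863.5219
Total = €7,669.0546

€7,669.05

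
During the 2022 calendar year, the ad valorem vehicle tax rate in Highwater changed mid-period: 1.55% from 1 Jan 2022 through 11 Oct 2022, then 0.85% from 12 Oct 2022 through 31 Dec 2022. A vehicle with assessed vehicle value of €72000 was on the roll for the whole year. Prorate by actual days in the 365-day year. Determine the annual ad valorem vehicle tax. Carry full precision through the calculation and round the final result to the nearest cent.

€1004.15

1 Jan – 11 Oct 2022: 284 days at 1.55% → €72000 × 1.55% × 284/365 = €868.3397
12 Oct – 31 Dec 2022: 81 days at 0.85% → €72000 × 0.85% × 81/365 = €135.8137
Total = €1004.1534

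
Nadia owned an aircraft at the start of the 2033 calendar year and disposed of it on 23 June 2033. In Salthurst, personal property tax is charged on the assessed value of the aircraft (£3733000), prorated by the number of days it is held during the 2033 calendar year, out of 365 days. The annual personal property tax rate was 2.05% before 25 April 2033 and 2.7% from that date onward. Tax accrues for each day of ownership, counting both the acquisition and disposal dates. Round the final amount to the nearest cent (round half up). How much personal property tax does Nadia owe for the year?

£40469.81

1 January – 24 April 2033: 114 days at 2.05% → £3733000 × 2.05% × 114/365 = £23901.4274
25 April – 23 June 2033: 60 days at 2.7% → £3733000 × 2.7% × 60/365 = £16568.3836
Total = £40469.8110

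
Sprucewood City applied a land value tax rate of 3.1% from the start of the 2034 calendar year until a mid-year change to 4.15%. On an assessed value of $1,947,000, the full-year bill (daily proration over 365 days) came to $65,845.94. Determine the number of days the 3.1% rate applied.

Let d = days at the first rate; then 365 − d days at the second rate.
$1,947,000 × [3.1%·d + 4.15%·(365−d)] / 365 = $65,845.94
Solving gives d = 267, so the new rate took effect on September 25, 2034.

267 days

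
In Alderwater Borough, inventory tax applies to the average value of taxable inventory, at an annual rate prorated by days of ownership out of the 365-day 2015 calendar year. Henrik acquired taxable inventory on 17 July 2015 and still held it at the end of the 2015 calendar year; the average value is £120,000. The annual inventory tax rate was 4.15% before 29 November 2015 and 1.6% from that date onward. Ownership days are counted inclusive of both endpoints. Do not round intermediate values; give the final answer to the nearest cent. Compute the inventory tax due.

£2,015.51

17 July – 28 November 2015: 135 days at 4.15% → £120,000 × 4.15% × 135/365 = £1,841.9178
29 November – 31 December 2015: 33 days at 1.6% → £120,000 × 1.6% × 33/365 = £173.5890
Total = £2,015.5068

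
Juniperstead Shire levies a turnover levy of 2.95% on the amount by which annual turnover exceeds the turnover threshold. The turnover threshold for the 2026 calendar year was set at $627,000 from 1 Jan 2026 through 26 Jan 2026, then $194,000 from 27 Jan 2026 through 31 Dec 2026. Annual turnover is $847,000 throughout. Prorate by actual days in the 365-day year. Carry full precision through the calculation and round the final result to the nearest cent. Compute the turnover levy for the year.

$18,353.61

1 Jan – 26 Jan 2026: 26 days, exemption $627,000 → ($847,000 − $627,000) × 2.95% × 26/365 = $462.3014
27 Jan – 31 Dec 2026: 339 days, exemption $194,000 → ($847,000 − $194,000) × 2.95% × 339/365 = $17,891.3055
Total = $18,353.6068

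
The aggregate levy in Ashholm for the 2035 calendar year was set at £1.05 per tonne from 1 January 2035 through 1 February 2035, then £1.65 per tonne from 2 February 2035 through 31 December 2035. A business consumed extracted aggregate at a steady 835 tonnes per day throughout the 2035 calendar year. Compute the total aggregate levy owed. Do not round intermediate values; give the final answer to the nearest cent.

1 January – 1 February 2035: 32 days × 835 tonnes/day = 26,720 tonnes at £1.05/tonne → £28,056.00
2 February – 31 December 2035: 333 days × 835 tonnes/day = 278,055 tonnes at £1.65/tonne → £458,790.75

£486,846.75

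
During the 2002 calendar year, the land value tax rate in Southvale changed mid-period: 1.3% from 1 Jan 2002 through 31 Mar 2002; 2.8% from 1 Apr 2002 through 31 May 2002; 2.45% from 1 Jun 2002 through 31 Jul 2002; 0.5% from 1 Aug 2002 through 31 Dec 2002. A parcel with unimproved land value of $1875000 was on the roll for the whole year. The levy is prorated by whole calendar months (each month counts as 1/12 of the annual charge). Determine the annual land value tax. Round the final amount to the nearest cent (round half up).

1 Jan – 31 Mar 2002: 3 months at 1.3% → $1875000 × 1.3% × 3/12 = $6093.7500
1 Apr – 31 May 2002: 2 months at 2.8% → $1875000 × 2.8% × 2/12 = $8750.0000
1 Jun – 31 Jul 2002: 2 months at 2.45% → $1875000 × 2.45% × 2/12 = $7656.2500
1 Aug – 31 Dec 2002: 5 months at 0.5% → $1875000 × 0.5% × 5/12 = $3906.2500
Total = $26406.2500

$26406.25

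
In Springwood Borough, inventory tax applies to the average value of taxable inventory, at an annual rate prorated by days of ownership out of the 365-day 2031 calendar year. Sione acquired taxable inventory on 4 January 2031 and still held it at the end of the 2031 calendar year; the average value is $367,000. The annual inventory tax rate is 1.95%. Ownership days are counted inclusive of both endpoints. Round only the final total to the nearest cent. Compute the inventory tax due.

Days held (4 January – 31 December 2031): 362 out of 365
Tax = $367,000 × 1.95% × 362/365 = $7,097.6795

$7,097.68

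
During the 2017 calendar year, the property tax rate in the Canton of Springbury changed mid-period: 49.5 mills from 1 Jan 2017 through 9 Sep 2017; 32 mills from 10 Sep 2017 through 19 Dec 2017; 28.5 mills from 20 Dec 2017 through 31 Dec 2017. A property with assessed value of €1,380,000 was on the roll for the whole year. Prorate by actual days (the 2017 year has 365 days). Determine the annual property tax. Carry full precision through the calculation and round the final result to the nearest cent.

€60,674.63

1 Jan – 9 Sep 2017: 252 days at 49.5 mills → €1,380,000 × 4.95% × 252/365 = €47,161.9726
10 Sep – 19 Dec 2017: 101 days at 32 mills → €1,380,000 × 3.2% × 101/365 = €12,219.6164
20 Dec – 31 Dec 2017: 12 days at 28.5 mills → €1,380,000 × 2.85% × 12/365 = €1,293.0411
Total = €60,674.6301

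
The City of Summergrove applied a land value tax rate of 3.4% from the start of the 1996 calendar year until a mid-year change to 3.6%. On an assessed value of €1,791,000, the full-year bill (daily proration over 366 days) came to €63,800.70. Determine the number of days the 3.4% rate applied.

69 days

Let d = days at the first rate; then 366 − d days at the second rate.
€1,791,000 × [3.4%·d + 3.6%·(366−d)] / 366 = €63,800.70
Solving gives d = 69, so the new rate took effect on 10 March 1996.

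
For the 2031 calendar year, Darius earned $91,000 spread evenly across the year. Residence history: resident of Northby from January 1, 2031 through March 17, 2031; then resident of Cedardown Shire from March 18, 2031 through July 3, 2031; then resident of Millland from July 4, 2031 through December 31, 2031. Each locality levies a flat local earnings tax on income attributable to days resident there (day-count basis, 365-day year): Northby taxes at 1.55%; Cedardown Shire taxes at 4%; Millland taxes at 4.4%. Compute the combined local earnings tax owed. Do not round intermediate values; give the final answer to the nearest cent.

$3,356.28

Northby, January 1 – March 17, 2031: 76 days → $91,000 × 1.55% × 76/365 = $293.6932
Cedardown Shire, March 18 – July 3, 2031: 108 days → $91,000 × 4% × 108/365 = $1,077.0411
Millland, July 4 – December 31, 2031: 181 days → $91,000 × 4.4% × 181/365 = $1,985.5452
Total = $3,356.2795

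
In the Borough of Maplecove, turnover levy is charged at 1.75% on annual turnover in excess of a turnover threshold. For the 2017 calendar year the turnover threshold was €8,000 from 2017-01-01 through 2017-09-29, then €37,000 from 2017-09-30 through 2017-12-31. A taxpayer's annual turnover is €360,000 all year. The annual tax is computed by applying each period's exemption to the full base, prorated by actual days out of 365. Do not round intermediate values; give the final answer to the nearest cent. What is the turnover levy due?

2017-01-01 to 2017-09-29: 272 days, exemption €8,000 → (€360,000 − €8,000) × 1.75% × 272/365 = €4,590.4658
2017-09-30 to 2017-12-31: 93 days, exemption €37,000 → (€360,000 − €37,000) × 1.75% × 93/365 = €1,440.2260
Total = €6,030.6918

€6,030.69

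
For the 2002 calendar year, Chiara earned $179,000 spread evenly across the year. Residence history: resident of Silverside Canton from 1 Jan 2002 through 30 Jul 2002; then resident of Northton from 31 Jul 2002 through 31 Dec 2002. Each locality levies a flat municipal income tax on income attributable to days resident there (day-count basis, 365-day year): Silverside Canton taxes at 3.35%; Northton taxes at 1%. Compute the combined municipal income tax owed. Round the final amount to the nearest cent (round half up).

Silverside Canton, 1 Jan – 30 Jul 2002: 211 days → $179,000 × 3.35% × 211/365 = $3,466.4699
Northton, 31 Jul – 31 Dec 2002: 154 days → $179,000 × 1% × 154/365 = $755.2329
Total = $4,221.7027

$4,221.70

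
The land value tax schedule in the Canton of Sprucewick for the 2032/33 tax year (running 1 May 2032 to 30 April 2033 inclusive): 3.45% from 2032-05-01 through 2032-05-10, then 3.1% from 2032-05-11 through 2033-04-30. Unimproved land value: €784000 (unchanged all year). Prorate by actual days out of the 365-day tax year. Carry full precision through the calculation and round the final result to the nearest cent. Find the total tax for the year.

2032-05-01 to 2032-05-10: 10 days at 3.45% → €784000 × 3.45% × 10/365 = €741.0411
2032-05-11 to 2033-04-30: 355 days at 3.1% → €784000 × 3.1% × 355/365 = €23638.1370
Total = €24379.1781

€24379.18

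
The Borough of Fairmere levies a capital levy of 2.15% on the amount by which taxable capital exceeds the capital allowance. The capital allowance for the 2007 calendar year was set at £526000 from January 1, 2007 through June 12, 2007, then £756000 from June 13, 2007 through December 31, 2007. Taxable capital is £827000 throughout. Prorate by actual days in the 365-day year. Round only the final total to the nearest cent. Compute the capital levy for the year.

£3734.82

January 1 – June 12, 2007: 163 days, exemption £526000 → (£827000 − £526000) × 2.15% × 163/365 = £2890.0123
June 13 – December 31, 2007: 202 days, exemption £756000 → (£827000 − £756000) × 2.15% × 202/365 = £844.8027
Total = £3734.8151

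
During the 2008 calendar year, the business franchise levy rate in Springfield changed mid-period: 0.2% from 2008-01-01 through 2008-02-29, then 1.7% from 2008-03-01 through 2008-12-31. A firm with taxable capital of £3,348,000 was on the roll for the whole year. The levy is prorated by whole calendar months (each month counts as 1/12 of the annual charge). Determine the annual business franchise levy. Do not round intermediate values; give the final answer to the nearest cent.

£48,546.00

2008-01-01 to 2008-02-29: 2 months at 0.2% → £3,348,000 × 0.2% × 2/12 = £1,116.0000
2008-03-01 to 2008-12-31: 10 months at 1.7% → £3,348,000 × 1.7% × 10/12 = £47,430.0000
Total = £48,546.0000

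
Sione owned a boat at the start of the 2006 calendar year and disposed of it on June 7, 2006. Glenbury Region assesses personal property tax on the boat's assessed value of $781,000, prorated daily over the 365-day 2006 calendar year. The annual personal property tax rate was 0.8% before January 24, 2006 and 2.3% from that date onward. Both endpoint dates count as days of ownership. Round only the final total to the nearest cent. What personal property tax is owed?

$7,037.56

January 1 – January 23, 2006: 23 days at 0.8% → $781,000 × 0.8% × 23/365 = $393.7096
January 24 – June 7, 2006: 135 days at 2.3% → $781,000 × 2.3% × 135/365 = $6,643.8493
Total = $7,037.5589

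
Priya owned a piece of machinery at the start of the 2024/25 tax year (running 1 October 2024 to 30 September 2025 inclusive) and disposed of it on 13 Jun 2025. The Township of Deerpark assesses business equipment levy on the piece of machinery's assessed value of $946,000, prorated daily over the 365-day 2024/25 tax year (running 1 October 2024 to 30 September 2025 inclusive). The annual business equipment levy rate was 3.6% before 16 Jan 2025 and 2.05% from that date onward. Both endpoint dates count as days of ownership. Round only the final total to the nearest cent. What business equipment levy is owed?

$17,900.13

1 Oct 2024 – 15 Jan 2025: 107 days at 3.6% → $946,000 × 3.6% × 107/365 = $9,983.5397
16 Jan – 13 Jun 2025: 149 days at 2.05% → $946,000 × 2.05% × 149/365 = $7,916.5945
Total = $17,900.1342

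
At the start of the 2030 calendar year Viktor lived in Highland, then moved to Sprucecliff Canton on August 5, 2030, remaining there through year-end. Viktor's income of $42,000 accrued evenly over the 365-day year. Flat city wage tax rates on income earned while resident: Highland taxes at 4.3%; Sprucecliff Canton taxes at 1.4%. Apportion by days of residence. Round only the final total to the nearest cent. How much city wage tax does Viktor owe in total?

Highland, January 1 – August 4, 2030: 216 days → $42,000 × 4.3% × 216/365 = $1,068.7562
Sprucecliff Canton, August 5 – December 31, 2030: 149 days → $42,000 × 1.4% × 149/365 = $240.0329
Total = $1,308.7890

$1,308.79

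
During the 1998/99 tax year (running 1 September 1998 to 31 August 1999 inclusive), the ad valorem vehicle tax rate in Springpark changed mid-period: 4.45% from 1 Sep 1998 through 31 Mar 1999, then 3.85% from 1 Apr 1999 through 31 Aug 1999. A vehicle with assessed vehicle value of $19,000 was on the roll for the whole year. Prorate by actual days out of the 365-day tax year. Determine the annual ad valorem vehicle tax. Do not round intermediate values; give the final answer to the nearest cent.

$797.71

1 Sep 1998 – 31 Mar 1999: 212 days at 4.45% → $19,000 × 4.45% × 212/365 = $491.0849
1 Apr – 31 Aug 1999: 153 days at 3.85% → $19,000 × 3.85% × 153/365 = $306.6288
Total = $797.7137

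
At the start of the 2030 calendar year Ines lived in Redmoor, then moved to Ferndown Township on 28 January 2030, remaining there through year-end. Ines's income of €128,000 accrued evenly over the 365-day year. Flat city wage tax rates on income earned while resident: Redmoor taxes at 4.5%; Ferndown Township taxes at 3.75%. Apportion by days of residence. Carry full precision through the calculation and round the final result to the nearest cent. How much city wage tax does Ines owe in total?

€4,871.01

Redmoor, 1 January – 27 January 2030: 27 days → €128,000 × 4.5% × 27/365 = €426.0822
Ferndown Township, 28 January – 31 December 2030: 338 days → €128,000 × 3.75% × 338/365 = €4,444.9315
Total = €4,871.0137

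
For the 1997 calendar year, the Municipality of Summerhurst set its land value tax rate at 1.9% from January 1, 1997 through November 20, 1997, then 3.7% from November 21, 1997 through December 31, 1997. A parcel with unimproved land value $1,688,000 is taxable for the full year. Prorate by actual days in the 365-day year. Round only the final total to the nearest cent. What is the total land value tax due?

January 1 – November 20, 1997: 324 days at 1.9% → $1,688,000 × 1.9% × 324/365 = $28,469.3918
November 21 – December 31, 1997: 41 days at 3.7% → $1,688,000 × 3.7% × 41/365 = $7,015.6055
Total = $35,484.9973

$35,485.00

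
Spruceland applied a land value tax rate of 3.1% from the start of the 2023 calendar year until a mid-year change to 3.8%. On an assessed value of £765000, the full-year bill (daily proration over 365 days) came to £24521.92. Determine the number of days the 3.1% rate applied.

Let d = days at the first rate; then 365 − d days at the second rate.
£765000 × [3.1%·d + 3.8%·(365−d)] / 365 = £24521.92
Solving gives d = 310, so the new rate took effect on 7 November 2023.

310 days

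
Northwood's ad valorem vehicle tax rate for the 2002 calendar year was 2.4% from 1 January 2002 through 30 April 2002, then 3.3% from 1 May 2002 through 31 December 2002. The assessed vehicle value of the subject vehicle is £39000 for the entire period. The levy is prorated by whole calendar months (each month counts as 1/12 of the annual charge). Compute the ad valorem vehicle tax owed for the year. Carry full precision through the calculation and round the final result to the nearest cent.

£1170.00

1 January – 30 April 2002: 4 months at 2.4% → £39000 × 2.4% × 4/12 = £312.0000
1 May – 31 December 2002: 8 months at 3.3% → £39000 × 3.3% × 8/12 = £858.0000
Total = £1170.0000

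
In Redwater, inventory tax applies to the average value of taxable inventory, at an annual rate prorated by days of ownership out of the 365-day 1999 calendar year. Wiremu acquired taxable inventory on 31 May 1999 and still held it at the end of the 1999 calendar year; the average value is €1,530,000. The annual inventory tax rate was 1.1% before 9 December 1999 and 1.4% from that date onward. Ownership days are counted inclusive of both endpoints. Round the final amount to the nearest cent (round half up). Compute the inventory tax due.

€10,202.79

31 May – 8 December 1999: 192 days at 1.1% → €1,530,000 × 1.1% × 192/365 = €8,853.0411
9 December – 31 December 1999: 23 days at 1.4% → €1,530,000 × 1.4% × 23/365 = €1,349.7534
Total = €10,202.7945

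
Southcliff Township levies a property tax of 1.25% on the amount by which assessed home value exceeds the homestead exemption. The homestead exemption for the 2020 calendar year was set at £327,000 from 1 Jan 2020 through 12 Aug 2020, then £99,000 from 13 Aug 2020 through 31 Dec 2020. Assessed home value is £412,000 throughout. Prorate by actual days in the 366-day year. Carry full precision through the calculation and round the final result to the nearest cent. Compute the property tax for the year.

£2,160.45

1 Jan – 12 Aug 2020: 225 days, exemption £327,000 → (£412,000 − £327,000) × 1.25% × 225/366 = £653.1762
13 Aug – 31 Dec 2020: 141 days, exemption £99,000 → (£412,000 − £99,000) × 1.25% × 141/366 = £1,507.2746
Total = £2,160.4508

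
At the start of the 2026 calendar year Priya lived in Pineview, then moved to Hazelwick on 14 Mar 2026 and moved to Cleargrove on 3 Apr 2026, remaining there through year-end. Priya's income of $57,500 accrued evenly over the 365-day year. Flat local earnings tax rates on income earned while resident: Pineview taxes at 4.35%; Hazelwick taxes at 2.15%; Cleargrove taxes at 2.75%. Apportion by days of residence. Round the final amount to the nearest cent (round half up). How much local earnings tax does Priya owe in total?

$1,743.83

Pineview, 1 Jan – 13 Mar 2026: 72 days → $57,500 × 4.35% × 72/365 = $493.3973
Hazelwick, 14 Mar – 2 Apr 2026: 20 days → $57,500 × 2.15% × 20/365 = $67.7397
Cleargrove, 3 Apr – 31 Dec 2026: 273 days → $57,500 × 2.75% × 273/365 = $1,182.6884
Total = $1,743.8253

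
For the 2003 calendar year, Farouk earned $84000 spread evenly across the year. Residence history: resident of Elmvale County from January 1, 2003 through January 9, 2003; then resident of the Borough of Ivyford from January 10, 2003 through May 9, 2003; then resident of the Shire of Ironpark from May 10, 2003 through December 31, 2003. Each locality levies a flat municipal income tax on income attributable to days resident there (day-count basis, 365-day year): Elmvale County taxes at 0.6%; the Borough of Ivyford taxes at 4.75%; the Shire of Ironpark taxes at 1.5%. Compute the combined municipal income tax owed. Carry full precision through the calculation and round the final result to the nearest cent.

$2138.89

Elmvale County, January 1 – January 9, 2003: 9 days → $84000 × 0.6% × 9/365 = $12.4274
The Borough of Ivyford, January 10 – May 9, 2003: 120 days → $84000 × 4.75% × 120/365 = $1311.7808
The Shire of Ironpark, May 10 – December 31, 2003: 236 days → $84000 × 1.5% × 236/365 = $814.6849
Total = $2138.8932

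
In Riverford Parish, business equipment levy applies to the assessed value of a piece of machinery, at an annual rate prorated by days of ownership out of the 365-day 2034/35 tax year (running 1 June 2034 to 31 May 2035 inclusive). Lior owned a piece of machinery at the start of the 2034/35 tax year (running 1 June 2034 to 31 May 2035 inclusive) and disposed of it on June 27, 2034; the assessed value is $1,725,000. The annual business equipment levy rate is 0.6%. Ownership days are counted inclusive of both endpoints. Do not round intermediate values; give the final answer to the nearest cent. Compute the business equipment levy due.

Days held (June 1 – June 27, 2034): 27 out of 365
Tax = $1,725,000 × 0.6% × 27/365 = $765.6164

$765.62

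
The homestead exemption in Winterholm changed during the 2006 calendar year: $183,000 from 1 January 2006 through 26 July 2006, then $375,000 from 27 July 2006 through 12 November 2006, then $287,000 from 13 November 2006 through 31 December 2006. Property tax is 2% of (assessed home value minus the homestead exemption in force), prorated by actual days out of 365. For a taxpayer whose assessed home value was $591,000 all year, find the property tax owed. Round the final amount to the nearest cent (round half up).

$6,734.03

1 January – 26 July 2006: 207 days, exemption $183,000 → ($591,000 − $183,000) × 2% × 207/365 = $4,627.7260
27 July – 12 November 2006: 109 days, exemption $375,000 → ($591,000 − $375,000) × 2% × 109/365 = $1,290.0822
13 November – 31 December 2006: 49 days, exemption $287,000 → ($591,000 − $287,000) × 2% × 49/365 = $816.2192
Total = $6,734.0274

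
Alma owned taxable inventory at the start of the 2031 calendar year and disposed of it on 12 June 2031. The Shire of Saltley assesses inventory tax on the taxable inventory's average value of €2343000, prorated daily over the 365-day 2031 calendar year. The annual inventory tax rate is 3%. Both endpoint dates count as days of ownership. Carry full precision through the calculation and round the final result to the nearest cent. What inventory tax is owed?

€31389.78

Days held (1 January – 12 June 2031): 163 out of 365
Tax = €2343000 × 3% × 163/365 = €31389.7808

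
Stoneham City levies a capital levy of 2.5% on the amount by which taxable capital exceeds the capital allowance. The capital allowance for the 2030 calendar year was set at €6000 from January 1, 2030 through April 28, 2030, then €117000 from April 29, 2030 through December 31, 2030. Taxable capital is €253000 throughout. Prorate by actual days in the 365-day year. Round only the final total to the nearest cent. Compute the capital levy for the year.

January 1 – April 28, 2030: 118 days, exemption €6000 → (€253000 − €6000) × 2.5% × 118/365 = €1996.3014
April 29 – December 31, 2030: 247 days, exemption €117000 → (€253000 − €117000) × 2.5% × 247/365 = €2300.8219
Total = €4297.1233

€4297.12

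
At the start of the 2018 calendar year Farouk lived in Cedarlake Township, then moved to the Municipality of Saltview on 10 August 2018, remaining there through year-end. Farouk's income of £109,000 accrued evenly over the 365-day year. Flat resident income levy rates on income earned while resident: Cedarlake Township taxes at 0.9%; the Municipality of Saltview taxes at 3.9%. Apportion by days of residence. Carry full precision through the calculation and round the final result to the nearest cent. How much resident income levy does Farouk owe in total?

Cedarlake Township, 1 January – 9 August 2018: 221 days → £109,000 × 0.9% × 221/365 = £593.9753
The Municipality of Saltview, 10 August – 31 December 2018: 144 days → £109,000 × 3.9% × 144/365 = £1,677.1068
Total = £2,271.0822

£2,271.08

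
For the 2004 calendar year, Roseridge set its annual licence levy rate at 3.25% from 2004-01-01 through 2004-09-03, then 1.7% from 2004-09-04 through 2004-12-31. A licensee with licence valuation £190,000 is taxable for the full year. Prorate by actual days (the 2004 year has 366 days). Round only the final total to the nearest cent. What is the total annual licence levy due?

2004-01-01 to 2004-09-03: 247 days at 3.25% → £190,000 × 3.25% × 247/366 = £4,167.2814
2004-09-04 to 2004-12-31: 119 days at 1.7% → £190,000 × 1.7% × 119/366 = £1,050.1913
Total = £5,217.4727

£5,217.47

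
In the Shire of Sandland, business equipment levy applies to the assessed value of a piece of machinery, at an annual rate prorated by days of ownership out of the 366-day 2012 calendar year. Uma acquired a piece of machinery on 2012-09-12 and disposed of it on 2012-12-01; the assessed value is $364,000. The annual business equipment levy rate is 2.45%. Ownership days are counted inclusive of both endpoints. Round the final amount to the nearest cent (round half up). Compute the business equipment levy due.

$1,973.66

Days held (2012-09-12 to 2012-12-01): 81 out of 366
Tax = $364,000 × 2.45% × 81/366 = $1,973.6557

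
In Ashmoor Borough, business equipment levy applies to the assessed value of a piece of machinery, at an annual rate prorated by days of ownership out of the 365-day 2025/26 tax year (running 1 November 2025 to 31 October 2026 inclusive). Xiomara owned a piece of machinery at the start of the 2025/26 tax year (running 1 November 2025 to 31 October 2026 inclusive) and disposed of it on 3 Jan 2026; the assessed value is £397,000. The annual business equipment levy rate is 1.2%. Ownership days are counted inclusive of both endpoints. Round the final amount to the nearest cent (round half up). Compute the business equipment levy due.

£835.33

Days held (1 Nov 2025 – 3 Jan 2026): 64 out of 365
Tax = £397,000 × 1.2% × 64/365 = £835.3315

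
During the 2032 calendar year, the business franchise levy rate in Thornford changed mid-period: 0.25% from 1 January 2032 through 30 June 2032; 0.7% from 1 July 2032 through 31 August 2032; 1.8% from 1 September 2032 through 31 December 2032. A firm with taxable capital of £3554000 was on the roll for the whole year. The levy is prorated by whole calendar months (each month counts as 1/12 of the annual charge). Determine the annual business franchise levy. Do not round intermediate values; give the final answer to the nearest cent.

£29912.83

1 January – 30 June 2032: 6 months at 0.25% → £3554000 × 0.25% × 6/12 = £4442.5000
1 July – 31 August 2032: 2 months at 0.7% → £3554000 × 0.7% × 2/12 = £4146.3333
1 September – 31 December 2032: 4 months at 1.8% → £3554000 × 1.8% × 4/12 = £21324.0000
Total = £29912.8333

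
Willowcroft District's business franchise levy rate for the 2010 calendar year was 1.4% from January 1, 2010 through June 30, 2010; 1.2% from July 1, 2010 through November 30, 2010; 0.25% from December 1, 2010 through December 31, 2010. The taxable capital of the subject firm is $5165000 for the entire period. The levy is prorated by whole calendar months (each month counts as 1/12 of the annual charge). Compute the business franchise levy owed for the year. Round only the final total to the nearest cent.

January 1 – June 30, 2010: 6 months at 1.4% → $5165000 × 1.4% × 6/12 = $36155.0000
July 1 – November 30, 2010: 5 months at 1.2% → $5165000 × 1.2% × 5/12 = $25825.0000
December 1 – December 31, 2010: 1 month at 0.25% → $5165000 × 0.25% × 1/12 = $1076.0417
Total = $63056.0417

$63056.04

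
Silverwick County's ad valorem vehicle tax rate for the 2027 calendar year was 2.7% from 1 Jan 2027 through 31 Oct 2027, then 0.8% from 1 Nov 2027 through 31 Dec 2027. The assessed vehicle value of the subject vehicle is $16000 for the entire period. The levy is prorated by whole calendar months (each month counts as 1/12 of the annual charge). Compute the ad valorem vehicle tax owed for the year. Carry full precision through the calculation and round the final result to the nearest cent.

$381.33

1 Jan – 31 Oct 2027: 10 months at 2.7% → $16000 × 2.7% × 10/12 = $360.0000
1 Nov – 31 Dec 2027: 2 months at 0.8% → $16000 × 0.8% × 2/12 = $21.3333
Total = $381.3333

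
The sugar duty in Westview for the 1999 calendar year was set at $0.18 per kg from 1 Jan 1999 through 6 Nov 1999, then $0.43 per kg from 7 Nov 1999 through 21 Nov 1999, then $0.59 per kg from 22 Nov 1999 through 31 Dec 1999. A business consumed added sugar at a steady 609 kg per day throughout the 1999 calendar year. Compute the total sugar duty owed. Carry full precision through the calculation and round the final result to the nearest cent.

1 Jan – 6 Nov 1999: 310 days × 609 kg/day = 188,790 kg at $0.18/kg → $33982.20
7 Nov – 21 Nov 1999: 15 days × 609 kg/day = 9,135 kg at $0.43/kg → $3928.05
22 Nov – 31 Dec 1999: 40 days × 609 kg/day = 24,360 kg at $0.59/kg → $14372.40

$52282.65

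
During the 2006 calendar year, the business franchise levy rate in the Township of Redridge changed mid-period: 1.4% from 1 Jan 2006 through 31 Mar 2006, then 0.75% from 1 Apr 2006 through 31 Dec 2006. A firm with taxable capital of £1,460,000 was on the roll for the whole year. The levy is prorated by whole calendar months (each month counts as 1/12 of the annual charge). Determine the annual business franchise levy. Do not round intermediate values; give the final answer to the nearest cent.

1 Jan – 31 Mar 2006: 3 months at 1.4% → £1,460,000 × 1.4% × 3/12 = £5,110.0000
1 Apr – 31 Dec 2006: 9 months at 0.75% → £1,460,000 × 0.75% × 9/12 = £8,212.5000
Total = £13,322.5000

£13,322.50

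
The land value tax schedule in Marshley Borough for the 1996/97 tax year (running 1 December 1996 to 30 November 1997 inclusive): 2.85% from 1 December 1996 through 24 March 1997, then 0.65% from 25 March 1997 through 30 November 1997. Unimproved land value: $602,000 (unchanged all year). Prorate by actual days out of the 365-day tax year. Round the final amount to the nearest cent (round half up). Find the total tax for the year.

$8,049.48

1 December 1996 – 24 March 1997: 114 days at 2.85% → $602,000 × 2.85% × 114/365 = $5,358.6247
25 March – 30 November 1997: 251 days at 0.65% → $602,000 × 0.65% × 251/365 = $2,690.8575
Total = $8,049.4822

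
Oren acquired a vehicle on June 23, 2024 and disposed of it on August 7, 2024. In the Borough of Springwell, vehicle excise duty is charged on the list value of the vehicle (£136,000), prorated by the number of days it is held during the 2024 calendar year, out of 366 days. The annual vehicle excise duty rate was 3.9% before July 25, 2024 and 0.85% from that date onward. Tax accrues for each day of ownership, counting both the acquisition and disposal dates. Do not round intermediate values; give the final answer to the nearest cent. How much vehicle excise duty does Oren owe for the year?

June 23 – July 24, 2024: 32 days at 3.9% → £136,000 × 3.9% × 32/366 = £463.7377
July 25 – August 7, 2024: 14 days at 0.85% → £136,000 × 0.85% × 14/366 = £44.2186
Total = £507.9563

£507.96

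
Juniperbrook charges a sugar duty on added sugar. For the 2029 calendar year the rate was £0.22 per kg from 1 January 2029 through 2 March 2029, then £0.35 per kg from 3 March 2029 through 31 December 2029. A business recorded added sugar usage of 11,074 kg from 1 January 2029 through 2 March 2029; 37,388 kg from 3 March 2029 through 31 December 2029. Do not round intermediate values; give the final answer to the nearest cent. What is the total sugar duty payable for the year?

£15,522.08

1 January – 2 March 2029: 11,074 kg at £0.22/kg → £2,436.28
3 March – 31 December 2029: 37,388 kg at £0.35/kg → £13,085.80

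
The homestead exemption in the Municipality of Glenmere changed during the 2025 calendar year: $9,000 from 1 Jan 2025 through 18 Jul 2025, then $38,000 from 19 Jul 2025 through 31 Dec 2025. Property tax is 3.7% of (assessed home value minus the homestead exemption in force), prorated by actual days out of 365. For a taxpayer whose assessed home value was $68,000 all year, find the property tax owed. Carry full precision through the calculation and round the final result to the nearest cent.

1 Jan – 18 Jul 2025: 199 days, exemption $9,000 → ($68,000 − $9,000) × 3.7% × 199/365 = $1,190.1836
19 Jul – 31 Dec 2025: 166 days, exemption $38,000 → ($68,000 − $38,000) × 3.7% × 166/365 = $504.8219
Total = $1,695.0055

$1,695.01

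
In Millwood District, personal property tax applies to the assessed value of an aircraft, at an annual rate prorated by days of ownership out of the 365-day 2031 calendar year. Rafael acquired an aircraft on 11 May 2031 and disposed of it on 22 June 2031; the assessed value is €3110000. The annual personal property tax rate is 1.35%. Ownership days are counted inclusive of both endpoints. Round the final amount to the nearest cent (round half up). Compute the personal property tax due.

Days held (11 May – 22 June 2031): 43 out of 365
Tax = €3110000 × 1.35% × 43/365 = €4946.1781

€4946.18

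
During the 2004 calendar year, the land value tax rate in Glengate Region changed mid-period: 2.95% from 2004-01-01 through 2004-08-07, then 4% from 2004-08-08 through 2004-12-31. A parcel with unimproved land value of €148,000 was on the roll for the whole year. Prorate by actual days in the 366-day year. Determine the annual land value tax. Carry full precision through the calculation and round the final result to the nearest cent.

2004-01-01 to 2004-08-07: 220 days at 2.95% → €148,000 × 2.95% × 220/366 = €2,624.3716
2004-08-08 to 2004-12-31: 146 days at 4% → €148,000 × 4% × 146/366 = €2,361.5301
Total = €4,985.9016

€4,985.90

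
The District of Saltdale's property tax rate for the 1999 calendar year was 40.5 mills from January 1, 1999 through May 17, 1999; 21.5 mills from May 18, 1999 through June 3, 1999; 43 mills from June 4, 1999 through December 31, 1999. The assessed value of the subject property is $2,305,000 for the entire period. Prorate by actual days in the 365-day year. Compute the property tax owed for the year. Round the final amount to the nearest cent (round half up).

January 1 – May 17, 1999: 137 days at 40.5 mills → $2,305,000 × 4.05% × 137/365 = $35,039.1575
May 18 – June 3, 1999: 17 days at 21.5 mills → $2,305,000 × 2.15% × 17/365 = $2,308.1575
June 4 – December 31, 1999: 211 days at 43 mills → $2,305,000 × 4.3% × 211/365 = $57,296.6164
Total = $94,643.9315

$94,643.93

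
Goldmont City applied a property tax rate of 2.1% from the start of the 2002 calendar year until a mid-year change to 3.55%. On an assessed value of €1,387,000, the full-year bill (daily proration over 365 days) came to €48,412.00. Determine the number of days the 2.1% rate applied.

15 days

Let d = days at the first rate; then 365 − d days at the second rate.
€1,387,000 × [2.1%·d + 3.55%·(365−d)] / 365 = €48,412.00
Solving gives d = 15, so the new rate took effect on 16 January 2002.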